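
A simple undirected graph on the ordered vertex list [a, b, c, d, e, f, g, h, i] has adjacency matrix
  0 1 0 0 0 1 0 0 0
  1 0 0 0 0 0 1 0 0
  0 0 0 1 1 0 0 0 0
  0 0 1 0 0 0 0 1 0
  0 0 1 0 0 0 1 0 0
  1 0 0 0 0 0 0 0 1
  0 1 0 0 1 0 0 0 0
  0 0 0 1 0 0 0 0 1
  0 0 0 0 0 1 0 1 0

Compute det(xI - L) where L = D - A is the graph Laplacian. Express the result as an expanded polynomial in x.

x^9 - 18x^8 + 135x^7 - 546x^6 + 1287x^5 - 1782x^4 + 1386x^3 - 540x^2 + 81x

Reading degrees in the order [a, b, c, d, e, f, g, h, i] gives [2, 2, 2, 2, 2, 2, 2, 2, 2]; set D = diag(2, 2, 2, 2, 2, 2, 2, 2, 2) and form L = D - A. L has integer entries, so p(x) = det(xI - L) has integer coefficients. Expanding the determinant yields x^9 - 18x^8 + 135x^7 - 546x^6 + 1287x^5 - 1782x^4 + 1386x^3 - 540x^2 + 81x. The constant term is 0 because L is singular (the all-ones vector lies in its kernel).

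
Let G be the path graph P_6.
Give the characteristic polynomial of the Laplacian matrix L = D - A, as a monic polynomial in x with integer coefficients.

The graph has 6 vertices and degree multiset [2, 2, 2, 2, 1, 1]; D is the diagonal matrix of degrees and L = D - A. L has integer entries, so p(x) = det(xI - L) has integer coefficients. Expanding the determinant yields x^6 - 10x^5 + 36x^4 - 56x^3 + 35x^2 - 6x. The constant term is 0 because L is singular (the all-ones vector lies in its kernel). The eigenvalues sum to 10, which equals trace(L) = 2|E|.

x^6 - 10x^5 + 36x^4 - 56x^3 + 35x^2 - 6x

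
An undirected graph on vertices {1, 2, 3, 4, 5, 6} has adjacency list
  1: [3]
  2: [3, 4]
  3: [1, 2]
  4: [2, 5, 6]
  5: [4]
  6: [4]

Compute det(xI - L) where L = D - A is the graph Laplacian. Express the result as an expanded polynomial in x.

x^6 - 10x^5 + 35x^4 - 52x^3 + 32x^2 - 6x

Reading degrees in the order [1, 2, 3, 4, 5, 6] gives [1, 2, 2, 3, 1, 1]; set D = diag(1, 2, 2, 3, 1, 1) and form L = D - A. Computing det(xI - L) by cofactor expansion (or equivalently via sum-over-permutations) gives x^6 - 10x^5 + 35x^4 - 52x^3 + 32x^2 - 6x. The coefficient of x^5 equals -trace(L) = -10, matching the sum of degrees. By the matrix-tree theorem the graph has (1/6) * product of the nonzero eigenvalues = 1 spanning tree.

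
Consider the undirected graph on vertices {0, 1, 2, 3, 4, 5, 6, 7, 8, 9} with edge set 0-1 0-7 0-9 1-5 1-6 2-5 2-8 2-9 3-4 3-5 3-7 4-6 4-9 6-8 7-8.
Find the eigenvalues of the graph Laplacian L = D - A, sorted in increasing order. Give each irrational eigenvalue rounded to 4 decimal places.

Reading degrees in the order [0, 1, 2, 3, 4, 5, 6, 7, 8, 9] gives [3, 3, 3, 3, 3, 3, 3, 3, 3, 3]; set D = diag(3, 3, 3, 3, 3, 3, 3, 3, 3, 3) and form L = D - A. Since every row of L sums to 0, the all-ones vector is in the kernel and 0 is an eigenvalue. The single zero eigenvalue shows the graph is connected.

[0, 2, 2, 2, 2, 2, 5, 5, 5, 5]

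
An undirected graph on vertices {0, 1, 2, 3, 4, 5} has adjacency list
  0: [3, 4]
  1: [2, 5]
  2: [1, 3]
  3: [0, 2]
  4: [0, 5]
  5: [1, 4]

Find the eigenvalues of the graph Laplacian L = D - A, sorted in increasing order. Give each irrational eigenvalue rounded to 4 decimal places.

[0, 1, 1, 3, 3, 4]

Each diagonal entry of L is the vertex degree and each off-diagonal entry is -1 where an edge is present, 0 otherwise; in the order [0, 1, 2, 3, 4, 5] the diagonal is [2, 2, 2, 2, 2, 2]. L is symmetric positive semidefinite, so every eigenvalue is real and nonnegative. The largest eigenvalue, 4, is at most the vertex count 6. The eigenvalues sum to 12, which equals trace(L) = 2|E|.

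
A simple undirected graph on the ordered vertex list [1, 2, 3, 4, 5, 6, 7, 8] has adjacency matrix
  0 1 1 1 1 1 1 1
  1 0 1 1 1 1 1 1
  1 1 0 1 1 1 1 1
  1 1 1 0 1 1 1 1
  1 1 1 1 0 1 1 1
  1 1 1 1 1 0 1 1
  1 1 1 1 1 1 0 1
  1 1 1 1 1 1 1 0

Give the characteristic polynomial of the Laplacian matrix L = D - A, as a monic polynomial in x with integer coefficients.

Reading degrees in the order [1, 2, 3, 4, 5, 6, 7, 8] gives [7, 7, 7, 7, 7, 7, 7, 7]; set D = diag(7, 7, 7, 7, 7, 7, 7, 7) and form L = D - A. The eigenvalues of L are [0, 8, 8, 8, 8, 8, 8, 8]; the characteristic polynomial is the product of (x - lambda_i), which multiplies out to x^8 - 56x^7 + 1344x^6 - 17920x^5 + 143360x^4 - 688128x^3 + 1835008x^2 - 2097152x. Since p(0) = det(-L) = 0, x divides p(x). The eigenvalues sum to 56, which equals trace(L) = 2|E|. The largest eigenvalue, 8, is at most the vertex count 8.

x^8 - 56x^7 + 1344x^6 - 17920x^5 + 143360x^4 - 688128x^3 + 1835008x^2 - 2097152x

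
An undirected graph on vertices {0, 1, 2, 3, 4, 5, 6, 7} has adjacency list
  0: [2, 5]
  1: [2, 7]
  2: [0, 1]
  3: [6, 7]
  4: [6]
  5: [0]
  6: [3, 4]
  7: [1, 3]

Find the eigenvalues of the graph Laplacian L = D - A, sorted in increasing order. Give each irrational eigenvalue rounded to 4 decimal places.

[0, 0.1522, 0.5858, 1.2346, 2, 2.7654, 3.4142, 3.8478]

Reading degrees in the order [0, 1, 2, 3, 4, 5, 6, 7] gives [2, 2, 2, 2, 1, 1, 2, 2]; set D = diag(2, 2, 2, 2, 1, 1, 2, 2) and form L = D - A. L is symmetric positive semidefinite, so every eigenvalue is real and nonnegative. By the matrix-tree theorem the graph has (1/8) * product of the nonzero eigenvalues = 1 spanning tree. The eigenvalues sum to 14, which equals trace(L) = 2|E|.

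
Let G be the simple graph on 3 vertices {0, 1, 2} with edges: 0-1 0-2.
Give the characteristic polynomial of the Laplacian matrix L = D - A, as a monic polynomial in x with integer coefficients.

Each diagonal entry of L is the vertex degree and each off-diagonal entry is -1 where an edge is present, 0 otherwise; in the order [0, 1, 2] the diagonal is [2, 1, 1]. Computing det(xI - L) by cofactor expansion (or equivalently via sum-over-permutations) gives x^3 - 4x^2 + 3x. The constant term is 0 because L is singular (the all-ones vector lies in its kernel).

x^3 - 4x^2 + 3x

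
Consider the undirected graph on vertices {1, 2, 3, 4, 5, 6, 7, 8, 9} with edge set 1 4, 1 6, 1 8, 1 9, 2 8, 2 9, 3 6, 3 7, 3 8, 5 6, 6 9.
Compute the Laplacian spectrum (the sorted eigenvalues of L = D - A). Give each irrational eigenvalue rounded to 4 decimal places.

With the vertex order [1, 2, 3, 4, 5, 6, 7, 8, 9], the degrees are [4, 2, 3, 1, 1, 4, 1, 3, 3], giving D = diag(4, 2, 3, 1, 1, 4, 1, 3, 3) and L = D - A. L is symmetric positive semidefinite, so every eigenvalue is real and nonnegative. The single zero eigenvalue shows the graph is connected. There is one zero in the spectrum, matching the 1 component.

[0, 0.6023, 0.7530, 1, 2.4450, 2.5592, 3.8019, 5, 5.8385]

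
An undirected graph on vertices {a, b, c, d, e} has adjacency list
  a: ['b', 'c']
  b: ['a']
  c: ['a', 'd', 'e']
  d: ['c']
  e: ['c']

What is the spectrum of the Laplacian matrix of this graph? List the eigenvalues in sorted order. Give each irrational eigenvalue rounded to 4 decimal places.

[0, 0.5188, 1, 2.3111, 4.1701]

Reading degrees in the order [a, b, c, d, e] gives [2, 1, 3, 1, 1]; set D = diag(2, 1, 3, 1, 1) and form L = D - A. Since every row of L sums to 0, the all-ones vector is in the kernel and 0 is an eigenvalue.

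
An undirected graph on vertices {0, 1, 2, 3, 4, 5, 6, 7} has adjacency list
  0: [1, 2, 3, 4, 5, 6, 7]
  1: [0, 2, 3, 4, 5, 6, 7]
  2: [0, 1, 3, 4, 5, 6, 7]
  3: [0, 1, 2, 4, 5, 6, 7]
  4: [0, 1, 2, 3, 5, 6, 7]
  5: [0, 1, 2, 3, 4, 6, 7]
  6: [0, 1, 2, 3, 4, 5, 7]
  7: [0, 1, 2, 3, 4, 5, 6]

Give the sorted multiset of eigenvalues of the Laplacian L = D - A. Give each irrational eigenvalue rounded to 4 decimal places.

With the vertex order [0, 1, 2, 3, 4, 5, 6, 7], the degrees are [7, 7, 7, 7, 7, 7, 7, 7], giving D = diag(7, 7, 7, 7, 7, 7, 7, 7) and L = D - A. The multiplicity of 0 as a Laplacian eigenvalue equals the number of connected components. The single zero eigenvalue shows the graph is connected. There is one zero in the spectrum, matching the 1 component. The largest eigenvalue, 8, is at most the vertex count 8.

[0, 8, 8, 8, 8, 8, 8, 8]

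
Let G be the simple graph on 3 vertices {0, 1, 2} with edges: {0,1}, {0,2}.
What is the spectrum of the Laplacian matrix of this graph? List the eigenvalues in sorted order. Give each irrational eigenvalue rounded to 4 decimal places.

[0, 1, 3]

Reading degrees in the order [0, 1, 2] gives [2, 1, 1]; set D = diag(2, 1, 1) and form L = D - A. L is symmetric positive semidefinite, so every eigenvalue is real and nonnegative. The eigenvalues sum to 4, which equals trace(L) = 2|E|. There is one zero in the spectrum, matching the 1 component.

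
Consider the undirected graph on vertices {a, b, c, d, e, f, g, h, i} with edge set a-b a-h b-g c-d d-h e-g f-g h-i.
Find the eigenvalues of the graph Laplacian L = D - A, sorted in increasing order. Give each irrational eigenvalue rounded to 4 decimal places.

Reading degrees in the order [a, b, c, d, e, f, g, h, i] gives [2, 2, 1, 2, 1, 1, 3, 3, 1]; set D = diag(2, 2, 1, 2, 1, 1, 3, 3, 1) and form L = D - A. The multiplicity of 0 as a Laplacian eigenvalue equals the number of connected components. The single zero eigenvalue shows the graph is connected. The largest eigenvalue, 4.4065, is at most the vertex count 9. There is one zero in the spectrum, matching the 1 component.

[0, 0.1538, 0.5764, 1, 1, 2.1128, 2.6757, 4.0748, 4.4065]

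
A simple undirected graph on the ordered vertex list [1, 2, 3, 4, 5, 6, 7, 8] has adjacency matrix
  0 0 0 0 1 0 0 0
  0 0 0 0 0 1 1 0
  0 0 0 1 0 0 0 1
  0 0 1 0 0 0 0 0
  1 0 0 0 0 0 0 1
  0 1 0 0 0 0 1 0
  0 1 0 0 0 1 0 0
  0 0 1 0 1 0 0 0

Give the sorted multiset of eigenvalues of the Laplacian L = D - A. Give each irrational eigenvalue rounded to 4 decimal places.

Reading degrees in the order [1, 2, 3, 4, 5, 6, 7, 8] gives [1, 2, 2, 1, 2, 2, 2, 2]; set D = diag(1, 2, 2, 1, 2, 2, 2, 2) and form L = D - A. The multiplicity of 0 as a Laplacian eigenvalue equals the number of connected components. The 2 zero eigenvalues correspond to the 2 connected components. There are 2 zeros in the spectrum, matching the 2 components.

[0, 0, 0.3820, 1.3820, 2.6180, 3, 3, 3.6180]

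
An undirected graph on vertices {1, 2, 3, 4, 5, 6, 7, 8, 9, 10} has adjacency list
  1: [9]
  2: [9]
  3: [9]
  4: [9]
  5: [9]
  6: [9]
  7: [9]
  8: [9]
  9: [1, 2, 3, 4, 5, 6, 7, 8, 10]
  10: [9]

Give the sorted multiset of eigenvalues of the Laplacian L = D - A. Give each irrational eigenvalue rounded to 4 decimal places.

[0, 1, 1, 1, 1, 1, 1, 1, 1, 10]

Each diagonal entry of L is the vertex degree and each off-diagonal entry is -1 where an edge is present, 0 otherwise; in the order [1, 2, 3, 4, 5, 6, 7, 8, 9, 10] the diagonal is [1, 1, 1, 1, 1, 1, 1, 1, 9, 1]. The multiplicity of 0 as a Laplacian eigenvalue equals the number of connected components. There is one zero in the spectrum, matching the 1 component.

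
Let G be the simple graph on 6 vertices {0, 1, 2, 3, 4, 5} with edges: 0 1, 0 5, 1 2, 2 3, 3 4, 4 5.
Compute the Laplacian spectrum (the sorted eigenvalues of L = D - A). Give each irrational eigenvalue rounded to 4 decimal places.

Reading degrees in the order [0, 1, 2, 3, 4, 5] gives [2, 2, 2, 2, 2, 2]; set D = diag(2, 2, 2, 2, 2, 2) and form L = D - A. L is symmetric positive semidefinite, so every eigenvalue is real and nonnegative. The single zero eigenvalue shows the graph is connected. The eigenvalues sum to 12, which equals trace(L) = 2|E|.

[0, 1, 1, 3, 3, 4]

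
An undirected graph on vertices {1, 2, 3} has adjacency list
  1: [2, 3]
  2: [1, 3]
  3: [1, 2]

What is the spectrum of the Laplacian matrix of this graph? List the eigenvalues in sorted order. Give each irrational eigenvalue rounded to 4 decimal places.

With the vertex order [1, 2, 3], the degrees are [2, 2, 2], giving D = diag(2, 2, 2) and L = D - A. Diagonalising L (or applying a numerical eigensolver to the 3x3 matrix) gives the spectrum above. The eigenvalues sum to 6, which equals trace(L) = 2|E|.

[0, 3, 3]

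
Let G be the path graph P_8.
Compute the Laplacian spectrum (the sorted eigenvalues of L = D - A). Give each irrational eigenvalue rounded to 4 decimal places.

The graph has 8 vertices and degree multiset [2, 2, 2, 2, 2, 2, 1, 1]; D is the diagonal matrix of degrees and L = D - A. The multiplicity of 0 as a Laplacian eigenvalue equals the number of connected components.

[0, 0.1522, 0.5858, 1.2346, 2, 2.7654, 3.4142, 3.8478]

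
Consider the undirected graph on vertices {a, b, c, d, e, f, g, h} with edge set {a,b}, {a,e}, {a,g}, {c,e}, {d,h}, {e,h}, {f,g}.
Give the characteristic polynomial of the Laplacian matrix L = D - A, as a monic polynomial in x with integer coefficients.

Reading degrees in the order [a, b, c, d, e, f, g, h] gives [3, 1, 1, 1, 3, 1, 2, 2]; set D = diag(3, 1, 1, 1, 3, 1, 2, 2) and form L = D - A. Computing det(xI - L) by cofactor expansion (or equivalently via sum-over-permutations) gives x^8 - 14x^7 + 76x^6 - 204x^5 + 286x^4 - 204x^3 + 68x^2 - 8x. The coefficient of x^7 equals -trace(L) = -14, matching the sum of degrees. The largest eigenvalue, 4.6855, is at most the vertex count 8. The eigenvalues sum to 14, which equals trace(L) = 2|E|.

x^8 - 14x^7 + 76x^6 - 204x^5 + 286x^4 - 204x^3 + 68x^2 - 8x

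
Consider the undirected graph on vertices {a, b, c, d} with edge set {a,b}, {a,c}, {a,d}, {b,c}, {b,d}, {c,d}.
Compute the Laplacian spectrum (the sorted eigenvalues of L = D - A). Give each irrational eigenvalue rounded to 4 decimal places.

[0, 4, 4, 4]

Each diagonal entry of L is the vertex degree and each off-diagonal entry is -1 where an edge is present, 0 otherwise; in the order [a, b, c, d] the diagonal is [3, 3, 3, 3]. Since every row of L sums to 0, the all-ones vector is in the kernel and 0 is an eigenvalue. The largest eigenvalue, 4, is at most the vertex count 4. The eigenvalues sum to 12, which equals trace(L) = 2|E|.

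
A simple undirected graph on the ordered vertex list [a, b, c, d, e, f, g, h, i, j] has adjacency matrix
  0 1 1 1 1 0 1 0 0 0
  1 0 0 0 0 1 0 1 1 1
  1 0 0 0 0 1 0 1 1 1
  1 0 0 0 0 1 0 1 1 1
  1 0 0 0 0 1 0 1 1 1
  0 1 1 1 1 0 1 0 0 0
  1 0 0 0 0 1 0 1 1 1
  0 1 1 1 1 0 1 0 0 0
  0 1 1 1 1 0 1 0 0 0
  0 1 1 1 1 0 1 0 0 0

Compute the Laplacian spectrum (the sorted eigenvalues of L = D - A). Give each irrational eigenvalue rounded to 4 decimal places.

Each diagonal entry of L is the vertex degree and each off-diagonal entry is -1 where an edge is present, 0 otherwise; in the order [a, b, c, d, e, f, g, h, i, j] the diagonal is [5, 5, 5, 5, 5, 5, 5, 5, 5, 5]. L is symmetric positive semidefinite, so every eigenvalue is real and nonnegative. The eigenvalues sum to 50, which equals trace(L) = 2|E|.

[0, 5, 5, 5, 5, 5, 5, 5, 5, 10]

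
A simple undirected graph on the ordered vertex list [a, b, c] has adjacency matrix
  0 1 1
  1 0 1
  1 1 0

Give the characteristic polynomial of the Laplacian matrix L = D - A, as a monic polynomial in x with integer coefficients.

Reading degrees in the order [a, b, c] gives [2, 2, 2]; set D = diag(2, 2, 2) and form L = D - A. Computing det(xI - L) by cofactor expansion (or equivalently via sum-over-permutations) gives x^3 - 6x^2 + 9x. Since p(0) = det(-L) = 0, x divides p(x). By the matrix-tree theorem the graph has (1/3) * product of the nonzero eigenvalues = 3 spanning trees.

x^3 - 6x^2 + 9x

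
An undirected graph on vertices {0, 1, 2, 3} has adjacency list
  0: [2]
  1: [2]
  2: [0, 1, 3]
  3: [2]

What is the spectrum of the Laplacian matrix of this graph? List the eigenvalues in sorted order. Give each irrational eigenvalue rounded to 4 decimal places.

With the vertex order [0, 1, 2, 3], the degrees are [1, 1, 3, 1], giving D = diag(1, 1, 3, 1) and L = D - A. The multiplicity of 0 as a Laplacian eigenvalue equals the number of connected components. The single zero eigenvalue shows the graph is connected. The eigenvalues sum to 6, which equals trace(L) = 2|E|. By the matrix-tree theorem the graph has (1/4) * product of the nonzero eigenvalues = 1 spanning tree.

[0, 1, 1, 4]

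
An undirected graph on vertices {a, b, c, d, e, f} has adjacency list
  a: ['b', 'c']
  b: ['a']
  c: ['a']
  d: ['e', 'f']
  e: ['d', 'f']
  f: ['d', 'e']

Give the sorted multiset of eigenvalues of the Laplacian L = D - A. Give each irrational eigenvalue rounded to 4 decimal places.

[0, 0, 1, 3, 3, 3]

Each diagonal entry of L is the vertex degree and each off-diagonal entry is -1 where an edge is present, 0 otherwise; in the order [a, b, c, d, e, f] the diagonal is [2, 1, 1, 2, 2, 2]. L is symmetric positive semidefinite, so every eigenvalue is real and nonnegative. The 2 zero eigenvalues correspond to the 2 connected components. The eigenvalues sum to 10, which equals trace(L) = 2|E|.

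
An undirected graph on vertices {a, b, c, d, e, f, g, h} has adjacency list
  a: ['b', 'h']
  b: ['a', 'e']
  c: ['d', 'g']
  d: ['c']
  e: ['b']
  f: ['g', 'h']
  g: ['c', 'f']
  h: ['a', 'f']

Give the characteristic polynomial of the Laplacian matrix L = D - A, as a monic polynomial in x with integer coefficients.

With the vertex order [a, b, c, d, e, f, g, h], the degrees are [2, 2, 2, 1, 1, 2, 2, 2], giving D = diag(2, 2, 2, 1, 1, 2, 2, 2) and L = D - A. L has integer entries, so p(x) = det(xI - L) has integer coefficients. Expanding the determinant yields x^8 - 14x^7 + 78x^6 - 220x^5 + 330x^4 - 252x^3 + 84x^2 - 8x. Since p(0) = det(-L) = 0, x divides p(x). There is one zero in the spectrum, matching the 1 component.

x^8 - 14x^7 + 78x^6 - 220x^5 + 330x^4 - 252x^3 + 84x^2 - 8x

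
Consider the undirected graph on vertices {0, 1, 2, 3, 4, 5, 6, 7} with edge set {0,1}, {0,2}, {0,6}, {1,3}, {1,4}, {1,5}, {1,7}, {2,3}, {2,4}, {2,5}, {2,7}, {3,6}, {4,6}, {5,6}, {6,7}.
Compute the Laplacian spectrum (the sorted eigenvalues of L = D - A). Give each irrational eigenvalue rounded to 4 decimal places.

[0, 3, 3, 3, 3, 5, 5, 8]

With the vertex order [0, 1, 2, 3, 4, 5, 6, 7], the degrees are [3, 5, 5, 3, 3, 3, 5, 3], giving D = diag(3, 5, 5, 3, 3, 3, 5, 3) and L = D - A. Since every row of L sums to 0, the all-ones vector is in the kernel and 0 is an eigenvalue. The single zero eigenvalue shows the graph is connected.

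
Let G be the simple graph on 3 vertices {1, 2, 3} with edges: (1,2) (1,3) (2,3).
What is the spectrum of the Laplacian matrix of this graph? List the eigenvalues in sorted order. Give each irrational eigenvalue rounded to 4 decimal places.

Reading degrees in the order [1, 2, 3] gives [2, 2, 2]; set D = diag(2, 2, 2) and form L = D - A. The multiplicity of 0 as a Laplacian eigenvalue equals the number of connected components. The single zero eigenvalue shows the graph is connected. The eigenvalues sum to 6, which equals trace(L) = 2|E|. There is one zero in the spectrum, matching the 1 component.

[0, 3, 3]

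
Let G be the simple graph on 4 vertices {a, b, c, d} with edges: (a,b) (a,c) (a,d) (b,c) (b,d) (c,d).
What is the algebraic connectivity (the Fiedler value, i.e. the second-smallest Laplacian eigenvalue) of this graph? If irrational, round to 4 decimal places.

4

Reading degrees in the order [a, b, c, d] gives [3, 3, 3, 3]; set D = diag(3, 3, 3, 3) and form L = D - A. The smallest Laplacian eigenvalue is always 0. The next one, lambda_2 = 4, measures how hard the graph is to disconnect: larger values mean better connectivity. By the matrix-tree theorem the graph has (1/4) * product of the nonzero eigenvalues = 16 spanning trees.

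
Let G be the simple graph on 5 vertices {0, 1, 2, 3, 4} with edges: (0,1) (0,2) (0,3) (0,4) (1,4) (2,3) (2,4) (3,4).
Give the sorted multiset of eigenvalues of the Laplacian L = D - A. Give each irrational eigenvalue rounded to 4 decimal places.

[0, 2, 4, 5, 5]

Reading degrees in the order [0, 1, 2, 3, 4] gives [4, 2, 3, 3, 4]; set D = diag(4, 2, 3, 3, 4) and form L = D - A. Since every row of L sums to 0, the all-ones vector is in the kernel and 0 is an eigenvalue. The eigenvalues sum to 16, which equals trace(L) = 2|E|.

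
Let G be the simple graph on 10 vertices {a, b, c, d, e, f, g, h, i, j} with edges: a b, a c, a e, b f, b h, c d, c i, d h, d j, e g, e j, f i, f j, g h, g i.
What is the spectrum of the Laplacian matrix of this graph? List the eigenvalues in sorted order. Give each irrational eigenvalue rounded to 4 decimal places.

Reading degrees in the order [a, b, c, d, e, f, g, h, i, j] gives [3, 3, 3, 3, 3, 3, 3, 3, 3, 3]; set D = diag(3, 3, 3, 3, 3, 3, 3, 3, 3, 3) and form L = D - A. Diagonalising L (or applying a numerical eigensolver to the 10x10 matrix) gives the spectrum above. By the matrix-tree theorem the graph has (1/10) * product of the nonzero eigenvalues = 2000 spanning trees.

[0, 2, 2, 2, 2, 2, 5, 5, 5, 5]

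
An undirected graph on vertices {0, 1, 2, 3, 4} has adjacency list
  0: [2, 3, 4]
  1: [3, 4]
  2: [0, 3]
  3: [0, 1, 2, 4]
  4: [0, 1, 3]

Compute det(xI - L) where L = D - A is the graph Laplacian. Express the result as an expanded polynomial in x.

x^5 - 14x^4 + 70x^3 - 146x^2 + 105x

Each diagonal entry of L is the vertex degree and each off-diagonal entry is -1 where an edge is present, 0 otherwise; in the order [0, 1, 2, 3, 4] the diagonal is [3, 2, 2, 4, 3]. L has integer entries, so p(x) = det(xI - L) has integer coefficients. Expanding the determinant yields x^5 - 14x^4 + 70x^3 - 146x^2 + 105x. The constant term is 0 because L is singular (the all-ones vector lies in its kernel). By the matrix-tree theorem the graph has (1/5) * product of the nonzero eigenvalues = 21 spanning trees.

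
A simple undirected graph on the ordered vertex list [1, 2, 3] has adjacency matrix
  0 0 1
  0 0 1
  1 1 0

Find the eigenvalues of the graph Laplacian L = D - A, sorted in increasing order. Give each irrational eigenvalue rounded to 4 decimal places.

With the vertex order [1, 2, 3], the degrees are [1, 1, 2], giving D = diag(1, 1, 2) and L = D - A. L is symmetric positive semidefinite, so every eigenvalue is real and nonnegative. There is one zero in the spectrum, matching the 1 component.

[0, 1, 3]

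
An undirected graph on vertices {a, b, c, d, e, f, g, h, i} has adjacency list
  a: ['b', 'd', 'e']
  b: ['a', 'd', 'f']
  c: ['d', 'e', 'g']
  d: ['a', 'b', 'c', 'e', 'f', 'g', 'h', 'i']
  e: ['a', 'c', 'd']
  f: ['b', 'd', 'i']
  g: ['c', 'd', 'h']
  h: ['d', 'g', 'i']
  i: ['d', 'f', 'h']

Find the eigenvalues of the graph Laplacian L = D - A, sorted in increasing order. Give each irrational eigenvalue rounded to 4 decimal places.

Each diagonal entry of L is the vertex degree and each off-diagonal entry is -1 where an edge is present, 0 otherwise; in the order [a, b, c, d, e, f, g, h, i] the diagonal is [3, 3, 3, 8, 3, 3, 3, 3, 3]. L is symmetric positive semidefinite, so every eigenvalue is real and nonnegative. The single zero eigenvalue shows the graph is connected. The largest eigenvalue, 9, is at most the vertex count 9.

[0, 1.5858, 1.5858, 3, 3, 4.4142, 4.4142, 5, 9]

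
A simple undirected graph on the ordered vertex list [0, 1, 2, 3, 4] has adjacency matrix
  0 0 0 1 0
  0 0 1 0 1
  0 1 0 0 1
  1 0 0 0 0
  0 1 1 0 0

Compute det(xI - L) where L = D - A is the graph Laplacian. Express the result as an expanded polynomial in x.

Reading degrees in the order [0, 1, 2, 3, 4] gives [1, 2, 2, 1, 2]; set D = diag(1, 2, 2, 1, 2) and form L = D - A. Computing det(xI - L) by cofactor expansion (or equivalently via sum-over-permutations) gives x^5 - 8x^4 + 21x^3 - 18x^2. The constant term is 0 because L is singular (the all-ones vector lies in its kernel). The largest eigenvalue, 3, is at most the vertex count 5.

x^5 - 8x^4 + 21x^3 - 18x^2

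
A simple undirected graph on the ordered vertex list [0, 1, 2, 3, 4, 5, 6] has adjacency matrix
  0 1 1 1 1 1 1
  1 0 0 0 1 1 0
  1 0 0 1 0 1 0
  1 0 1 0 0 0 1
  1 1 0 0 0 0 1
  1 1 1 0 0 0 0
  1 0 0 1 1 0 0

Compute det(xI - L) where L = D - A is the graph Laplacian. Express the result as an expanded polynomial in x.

x^7 - 24x^6 + 231x^5 - 1140x^4 + 3036x^3 - 4128x^2 + 2240x

With the vertex order [0, 1, 2, 3, 4, 5, 6], the degrees are [6, 3, 3, 3, 3, 3, 3], giving D = diag(6, 3, 3, 3, 3, 3, 3) and L = D - A. The eigenvalues of L are [0, 2, 2, 4, 4, 5, 7]; the characteristic polynomial is the product of (x - lambda_i), which multiplies out to x^7 - 24x^6 + 231x^5 - 1140x^4 + 3036x^3 - 4128x^2 + 2240x. The constant term is 0 because L is singular (the all-ones vector lies in its kernel).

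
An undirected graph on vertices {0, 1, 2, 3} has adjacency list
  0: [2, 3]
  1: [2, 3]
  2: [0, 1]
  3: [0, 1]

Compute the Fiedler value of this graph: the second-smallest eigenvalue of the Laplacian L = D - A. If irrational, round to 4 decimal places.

Each diagonal entry of L is the vertex degree and each off-diagonal entry is -1 where an edge is present, 0 otherwise; in the order [0, 1, 2, 3] the diagonal is [2, 2, 2, 2]. The sorted Laplacian eigenvalues are [0, 2, 2, 4]; the algebraic connectivity is the second entry, 2. By the matrix-tree theorem the graph has (1/4) * product of the nonzero eigenvalues = 4 spanning trees.

2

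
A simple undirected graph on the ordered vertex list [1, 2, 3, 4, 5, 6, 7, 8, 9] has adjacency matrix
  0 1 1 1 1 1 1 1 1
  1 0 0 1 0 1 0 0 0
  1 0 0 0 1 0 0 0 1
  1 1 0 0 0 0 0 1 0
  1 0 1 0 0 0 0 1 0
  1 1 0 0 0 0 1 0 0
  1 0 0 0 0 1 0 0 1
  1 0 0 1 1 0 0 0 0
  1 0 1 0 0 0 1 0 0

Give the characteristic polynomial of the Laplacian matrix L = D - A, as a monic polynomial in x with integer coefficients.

Each diagonal entry of L is the vertex degree and each off-diagonal entry is -1 where an edge is present, 0 otherwise; in the order [1, 2, 3, 4, 5, 6, 7, 8, 9] the diagonal is [8, 3, 3, 3, 3, 3, 3, 3, 3]. Computing det(xI - L) by cofactor expansion (or equivalently via sum-over-permutations) gives x^9 - 32x^8 + 428x^7 - 3136x^6 + 13786x^5 - 37232x^4 + 60276x^3 - 53424x^2 + 19845x. The constant term is 0 because L is singular (the all-ones vector lies in its kernel). The eigenvalues sum to 32, which equals trace(L) = 2|E|. By the matrix-tree theorem the graph has (1/9) * product of the nonzero eigenvalues = 2205 spanning trees.

x^9 - 32x^8 + 428x^7 - 3136x^6 + 13786x^5 - 37232x^4 + 60276x^3 - 53424x^2 + 19845x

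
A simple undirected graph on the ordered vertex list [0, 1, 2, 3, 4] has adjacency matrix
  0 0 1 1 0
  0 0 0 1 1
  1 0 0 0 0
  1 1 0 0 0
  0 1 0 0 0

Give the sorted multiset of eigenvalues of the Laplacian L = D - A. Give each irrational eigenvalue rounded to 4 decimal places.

[0, 0.3820, 1.3820, 2.6180, 3.6180]

Each diagonal entry of L is the vertex degree and each off-diagonal entry is -1 where an edge is present, 0 otherwise; in the order [0, 1, 2, 3, 4] the diagonal is [2, 2, 1, 2, 1]. Since every row of L sums to 0, the all-ones vector is in the kernel and 0 is an eigenvalue. The single zero eigenvalue shows the graph is connected.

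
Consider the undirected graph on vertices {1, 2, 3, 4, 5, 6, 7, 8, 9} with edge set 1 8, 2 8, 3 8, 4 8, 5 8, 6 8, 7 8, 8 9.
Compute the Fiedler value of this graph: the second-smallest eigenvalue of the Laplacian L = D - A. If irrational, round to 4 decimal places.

1

With the vertex order [1, 2, 3, 4, 5, 6, 7, 8, 9], the degrees are [1, 1, 1, 1, 1, 1, 1, 8, 1], giving D = diag(1, 1, 1, 1, 1, 1, 1, 8, 1) and L = D - A. Computing the eigenvalues of L and sorting gives [0, 1, 1, 1, 1, 1, 1, 1, 9]. The Fiedler value lambda_2 = 1 is strictly positive, so the graph is connected. The eigenvalues sum to 16, which equals trace(L) = 2|E|.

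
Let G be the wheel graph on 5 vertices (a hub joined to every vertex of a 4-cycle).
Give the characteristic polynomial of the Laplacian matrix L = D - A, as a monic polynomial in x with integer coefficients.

x^5 - 16x^4 + 94x^3 - 240x^2 + 225x

The graph has 5 vertices and degree multiset [4, 3, 3, 3, 3]; D is the diagonal matrix of degrees and L = D - A. The eigenvalues of L are [0, 3, 3, 5, 5]; the characteristic polynomial is the product of (x - lambda_i), which multiplies out to x^5 - 16x^4 + 94x^3 - 240x^2 + 225x. The constant term is 0 because L is singular (the all-ones vector lies in its kernel). By the matrix-tree theorem the graph has (1/5) * product of the nonzero eigenvalues = 45 spanning trees. The largest eigenvalue, 5, is at most the vertex count 5.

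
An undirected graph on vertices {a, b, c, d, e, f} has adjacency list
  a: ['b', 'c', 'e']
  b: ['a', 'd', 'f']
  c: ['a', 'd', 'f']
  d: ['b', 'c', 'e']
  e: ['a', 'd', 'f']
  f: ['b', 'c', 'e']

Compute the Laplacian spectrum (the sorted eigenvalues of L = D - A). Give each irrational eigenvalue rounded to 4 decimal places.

[0, 3, 3, 3, 3, 6]

Reading degrees in the order [a, b, c, d, e, f] gives [3, 3, 3, 3, 3, 3]; set D = diag(3, 3, 3, 3, 3, 3) and form L = D - A. Diagonalising L (or applying a numerical eigensolver to the 6x6 matrix) gives the spectrum above. The single zero eigenvalue shows the graph is connected. There is one zero in the spectrum, matching the 1 component.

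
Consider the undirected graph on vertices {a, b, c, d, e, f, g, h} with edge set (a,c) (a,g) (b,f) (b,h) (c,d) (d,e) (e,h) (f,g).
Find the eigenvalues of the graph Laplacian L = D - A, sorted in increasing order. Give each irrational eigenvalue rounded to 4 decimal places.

[0, 0.5858, 0.5858, 2, 2, 3.4142, 3.4142, 4]

Each diagonal entry of L is the vertex degree and each off-diagonal entry is -1 where an edge is present, 0 otherwise; in the order [a, b, c, d, e, f, g, h] the diagonal is [2, 2, 2, 2, 2, 2, 2, 2]. Since every row of L sums to 0, the all-ones vector is in the kernel and 0 is an eigenvalue. There is one zero in the spectrum, matching the 1 component.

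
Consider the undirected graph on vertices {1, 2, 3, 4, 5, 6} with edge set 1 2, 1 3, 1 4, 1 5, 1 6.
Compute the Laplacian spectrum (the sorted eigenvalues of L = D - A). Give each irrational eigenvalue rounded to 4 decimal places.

With the vertex order [1, 2, 3, 4, 5, 6], the degrees are [5, 1, 1, 1, 1, 1], giving D = diag(5, 1, 1, 1, 1, 1) and L = D - A. Diagonalising L (or applying a numerical eigensolver to the 6x6 matrix) gives the spectrum above. The single zero eigenvalue shows the graph is connected. There is one zero in the spectrum, matching the 1 component. The eigenvalues sum to 10, which equals trace(L) = 2|E|.

[0, 1, 1, 1, 1, 6]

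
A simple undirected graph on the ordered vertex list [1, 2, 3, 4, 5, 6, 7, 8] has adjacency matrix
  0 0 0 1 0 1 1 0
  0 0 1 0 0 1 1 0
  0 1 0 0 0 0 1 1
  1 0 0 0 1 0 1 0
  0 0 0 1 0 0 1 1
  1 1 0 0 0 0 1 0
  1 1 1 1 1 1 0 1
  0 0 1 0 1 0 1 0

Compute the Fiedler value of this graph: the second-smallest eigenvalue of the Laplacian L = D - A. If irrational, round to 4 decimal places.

Each diagonal entry of L is the vertex degree and each off-diagonal entry is -1 where an edge is present, 0 otherwise; in the order [1, 2, 3, 4, 5, 6, 7, 8] the diagonal is [3, 3, 3, 3, 3, 3, 7, 3]. The sorted Laplacian eigenvalues are [0, 1.7530, 1.7530, 3.4450, 3.4450, 4.8019, 4.8019, 8]; the algebraic connectivity is the second entry, 1.7530. The largest eigenvalue, 8, is at most the vertex count 8. By the matrix-tree theorem the graph has (1/8) * product of the nonzero eigenvalues = 841 spanning trees.

1.7530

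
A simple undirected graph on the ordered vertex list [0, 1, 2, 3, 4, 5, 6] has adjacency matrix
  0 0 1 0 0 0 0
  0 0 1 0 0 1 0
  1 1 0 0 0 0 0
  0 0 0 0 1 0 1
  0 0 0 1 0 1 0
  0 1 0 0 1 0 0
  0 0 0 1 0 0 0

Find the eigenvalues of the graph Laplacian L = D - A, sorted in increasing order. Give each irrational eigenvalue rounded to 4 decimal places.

[0, 0.1981, 0.7530, 1.5550, 2.4450, 3.2470, 3.8019]

With the vertex order [0, 1, 2, 3, 4, 5, 6], the degrees are [1, 2, 2, 2, 2, 2, 1], giving D = diag(1, 2, 2, 2, 2, 2, 1) and L = D - A. Since every row of L sums to 0, the all-ones vector is in the kernel and 0 is an eigenvalue.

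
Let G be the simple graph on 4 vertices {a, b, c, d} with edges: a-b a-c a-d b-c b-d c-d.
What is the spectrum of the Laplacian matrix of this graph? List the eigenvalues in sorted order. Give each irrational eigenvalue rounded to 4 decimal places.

[0, 4, 4, 4]

With the vertex order [a, b, c, d], the degrees are [3, 3, 3, 3], giving D = diag(3, 3, 3, 3) and L = D - A. Since every row of L sums to 0, the all-ones vector is in the kernel and 0 is an eigenvalue.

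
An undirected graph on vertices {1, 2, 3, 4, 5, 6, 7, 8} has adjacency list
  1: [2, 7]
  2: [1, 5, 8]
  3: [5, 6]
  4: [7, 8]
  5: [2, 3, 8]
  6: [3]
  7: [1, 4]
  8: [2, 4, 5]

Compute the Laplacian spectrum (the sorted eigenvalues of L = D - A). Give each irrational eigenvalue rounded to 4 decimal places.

Each diagonal entry of L is the vertex degree and each off-diagonal entry is -1 where an edge is present, 0 otherwise; in the order [1, 2, 3, 4, 5, 6, 7, 8] the diagonal is [2, 3, 2, 2, 3, 1, 2, 3]. Since every row of L sums to 0, the all-ones vector is in the kernel and 0 is an eigenvalue. The single zero eigenvalue shows the graph is connected. There is one zero in the spectrum, matching the 1 component.

[0, 0.3376, 1.2426, 1.5858, 2.4249, 3.4959, 4.4142, 4.4989]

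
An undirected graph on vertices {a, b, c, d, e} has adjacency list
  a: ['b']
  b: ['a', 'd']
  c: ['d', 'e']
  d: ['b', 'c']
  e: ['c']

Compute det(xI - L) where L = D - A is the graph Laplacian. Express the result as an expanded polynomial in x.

x^5 - 8x^4 + 21x^3 - 20x^2 + 5x

Each diagonal entry of L is the vertex degree and each off-diagonal entry is -1 where an edge is present, 0 otherwise; in the order [a, b, c, d, e] the diagonal is [1, 2, 2, 2, 1]. L has integer entries, so p(x) = det(xI - L) has integer coefficients. Expanding the determinant yields x^5 - 8x^4 + 21x^3 - 20x^2 + 5x. The constant term is 0 because L is singular (the all-ones vector lies in its kernel).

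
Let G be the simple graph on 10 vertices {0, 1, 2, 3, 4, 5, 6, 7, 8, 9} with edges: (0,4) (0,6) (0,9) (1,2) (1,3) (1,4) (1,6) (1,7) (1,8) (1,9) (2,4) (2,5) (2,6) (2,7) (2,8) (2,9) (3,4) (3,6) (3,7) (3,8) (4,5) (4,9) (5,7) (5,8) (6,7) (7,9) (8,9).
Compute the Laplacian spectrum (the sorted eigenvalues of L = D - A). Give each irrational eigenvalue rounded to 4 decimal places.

[0, 2.6572, 3.7883, 4.7701, 5.3974, 5.6470, 6.5396, 8.0511, 8.2761, 8.8732]

With the vertex order [0, 1, 2, 3, 4, 5, 6, 7, 8, 9], the degrees are [3, 7, 7, 5, 6, 4, 5, 6, 5, 6], giving D = diag(3, 7, 7, 5, 6, 4, 5, 6, 5, 6) and L = D - A. The multiplicity of 0 as a Laplacian eigenvalue equals the number of connected components. The single zero eigenvalue shows the graph is connected. By the matrix-tree theorem the graph has (1/10) * product of the nonzero eigenvalues = 565864 spanning trees. The largest eigenvalue, 8.8732, is at most the vertex count 10.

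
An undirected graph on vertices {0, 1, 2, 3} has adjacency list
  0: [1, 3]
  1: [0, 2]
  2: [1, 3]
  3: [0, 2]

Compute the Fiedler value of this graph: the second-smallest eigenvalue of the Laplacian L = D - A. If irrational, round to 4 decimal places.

Each diagonal entry of L is the vertex degree and each off-diagonal entry is -1 where an edge is present, 0 otherwise; in the order [0, 1, 2, 3] the diagonal is [2, 2, 2, 2]. The sorted Laplacian eigenvalues are [0, 2, 2, 4]; the algebraic connectivity is the second entry, 2. The eigenvalues sum to 8, which equals trace(L) = 2|E|.

2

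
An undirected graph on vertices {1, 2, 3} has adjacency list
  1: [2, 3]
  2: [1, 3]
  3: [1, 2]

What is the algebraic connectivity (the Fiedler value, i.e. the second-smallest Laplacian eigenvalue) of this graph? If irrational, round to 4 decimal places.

3

Reading degrees in the order [1, 2, 3] gives [2, 2, 2]; set D = diag(2, 2, 2) and form L = D - A. The smallest Laplacian eigenvalue is always 0. The next one, lambda_2 = 3, measures how hard the graph is to disconnect: larger values mean better connectivity.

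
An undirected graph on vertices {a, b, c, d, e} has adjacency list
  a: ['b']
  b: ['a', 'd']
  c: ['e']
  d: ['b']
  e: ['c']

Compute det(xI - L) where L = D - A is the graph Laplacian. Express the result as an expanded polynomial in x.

Reading degrees in the order [a, b, c, d, e] gives [1, 2, 1, 1, 1]; set D = diag(1, 2, 1, 1, 1) and form L = D - A. Computing det(xI - L) by cofactor expansion (or equivalently via sum-over-permutations) gives x^5 - 6x^4 + 11x^3 - 6x^2. The coefficient of x^4 equals -trace(L) = -6, matching the sum of degrees. The eigenvalues sum to 6, which equals trace(L) = 2|E|.

x^5 - 6x^4 + 11x^3 - 6x^2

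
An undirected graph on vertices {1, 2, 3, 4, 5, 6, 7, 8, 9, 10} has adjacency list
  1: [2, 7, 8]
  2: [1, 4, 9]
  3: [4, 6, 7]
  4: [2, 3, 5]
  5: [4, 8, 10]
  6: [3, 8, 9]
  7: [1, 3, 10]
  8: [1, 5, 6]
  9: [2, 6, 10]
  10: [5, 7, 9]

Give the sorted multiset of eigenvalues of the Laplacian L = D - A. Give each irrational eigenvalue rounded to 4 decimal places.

[0, 2, 2, 2, 2, 2, 5, 5, 5, 5]

Each diagonal entry of L is the vertex degree and each off-diagonal entry is -1 where an edge is present, 0 otherwise; in the order [1, 2, 3, 4, 5, 6, 7, 8, 9, 10] the diagonal is [3, 3, 3, 3, 3, 3, 3, 3, 3, 3]. Since every row of L sums to 0, the all-ones vector is in the kernel and 0 is an eigenvalue.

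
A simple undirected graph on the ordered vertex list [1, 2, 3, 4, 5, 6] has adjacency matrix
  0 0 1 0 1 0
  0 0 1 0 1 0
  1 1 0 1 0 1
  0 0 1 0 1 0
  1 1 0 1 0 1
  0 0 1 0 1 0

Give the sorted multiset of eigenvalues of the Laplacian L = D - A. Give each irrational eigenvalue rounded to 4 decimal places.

[0, 2, 2, 2, 4, 6]

With the vertex order [1, 2, 3, 4, 5, 6], the degrees are [2, 2, 4, 2, 4, 2], giving D = diag(2, 2, 4, 2, 4, 2) and L = D - A. The multiplicity of 0 as a Laplacian eigenvalue equals the number of connected components. The single zero eigenvalue shows the graph is connected. The eigenvalues sum to 16, which equals trace(L) = 2|E|.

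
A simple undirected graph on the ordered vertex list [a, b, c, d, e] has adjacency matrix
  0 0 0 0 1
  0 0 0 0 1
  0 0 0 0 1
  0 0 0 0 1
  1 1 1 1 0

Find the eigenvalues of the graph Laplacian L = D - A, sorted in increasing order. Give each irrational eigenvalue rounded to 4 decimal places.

With the vertex order [a, b, c, d, e], the degrees are [1, 1, 1, 1, 4], giving D = diag(1, 1, 1, 1, 4) and L = D - A. The multiplicity of 0 as a Laplacian eigenvalue equals the number of connected components. The largest eigenvalue, 5, is at most the vertex count 5.

[0, 1, 1, 1, 5]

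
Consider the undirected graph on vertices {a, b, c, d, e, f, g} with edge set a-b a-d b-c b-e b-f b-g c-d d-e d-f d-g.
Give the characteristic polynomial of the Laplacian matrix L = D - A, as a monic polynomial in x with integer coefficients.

Each diagonal entry of L is the vertex degree and each off-diagonal entry is -1 where an edge is present, 0 otherwise; in the order [a, b, c, d, e, f, g] the diagonal is [2, 5, 2, 5, 2, 2, 2]. The eigenvalues of L are [0, 2, 2, 2, 2, 5, 7]; the characteristic polynomial is the product of (x - lambda_i), which multiplies out to x^7 - 20x^6 + 155x^5 - 600x^4 + 1240x^3 - 1312x^2 + 560x. The constant term is 0 because L is singular (the all-ones vector lies in its kernel). The largest eigenvalue, 7, is at most the vertex count 7. The eigenvalues sum to 20, which equals trace(L) = 2|E|.

x^7 - 20x^6 + 155x^5 - 600x^4 + 1240x^3 - 1312x^2 + 560x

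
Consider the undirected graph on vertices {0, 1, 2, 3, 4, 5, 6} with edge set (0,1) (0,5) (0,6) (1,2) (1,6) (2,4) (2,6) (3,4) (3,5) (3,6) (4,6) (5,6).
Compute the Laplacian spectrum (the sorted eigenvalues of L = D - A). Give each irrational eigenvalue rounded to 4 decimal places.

[0, 2, 2, 4, 4, 5, 7]

Each diagonal entry of L is the vertex degree and each off-diagonal entry is -1 where an edge is present, 0 otherwise; in the order [0, 1, 2, 3, 4, 5, 6] the diagonal is [3, 3, 3, 3, 3, 3, 6]. Since every row of L sums to 0, the all-ones vector is in the kernel and 0 is an eigenvalue. The largest eigenvalue, 7, is at most the vertex count 7. The eigenvalues sum to 24, which equals trace(L) = 2|E|.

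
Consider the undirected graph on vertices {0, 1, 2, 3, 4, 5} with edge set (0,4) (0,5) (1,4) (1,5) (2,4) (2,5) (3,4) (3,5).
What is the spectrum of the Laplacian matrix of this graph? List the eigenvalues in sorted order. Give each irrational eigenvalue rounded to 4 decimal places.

With the vertex order [0, 1, 2, 3, 4, 5], the degrees are [2, 2, 2, 2, 4, 4], giving D = diag(2, 2, 2, 2, 4, 4) and L = D - A. The multiplicity of 0 as a Laplacian eigenvalue equals the number of connected components. The single zero eigenvalue shows the graph is connected. There is one zero in the spectrum, matching the 1 component. The eigenvalues sum to 16, which equals trace(L) = 2|E|.

[0, 2, 2, 2, 4, 6]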